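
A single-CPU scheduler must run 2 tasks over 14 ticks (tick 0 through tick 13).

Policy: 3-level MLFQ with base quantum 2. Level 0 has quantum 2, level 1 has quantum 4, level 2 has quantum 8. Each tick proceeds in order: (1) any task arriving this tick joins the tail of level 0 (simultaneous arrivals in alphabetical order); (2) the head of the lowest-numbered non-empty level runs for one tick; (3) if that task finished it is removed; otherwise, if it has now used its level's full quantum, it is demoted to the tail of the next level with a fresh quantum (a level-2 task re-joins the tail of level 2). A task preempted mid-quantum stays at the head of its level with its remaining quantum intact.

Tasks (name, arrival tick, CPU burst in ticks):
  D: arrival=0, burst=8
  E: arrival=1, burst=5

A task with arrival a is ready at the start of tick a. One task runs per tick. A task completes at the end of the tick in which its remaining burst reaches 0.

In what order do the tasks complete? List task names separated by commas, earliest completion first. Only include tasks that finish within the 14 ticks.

t=0: L0/L1/L2 = D/-/- → run D
t=1: L0/L1/L2 = DE/-/- → run D
t=2: L0/L1/L2 = E/D/- → run E
t=3: L0/L1/L2 = E/D/- → run E
t=4: L0/L1/L2 = -/DE/- → run D
t=5: L0/L1/L2 = -/DE/- → run D
t=6: L0/L1/L2 = -/DE/- → run D
t=7: L0/L1/L2 = -/DE/- → run D
t=8: L0/L1/L2 = -/E/D → run E
t=9: L0/L1/L2 = -/E/D → run E
t=10: L0/L1/L2 = -/E/D → run E
t=11: L0/L1/L2 = -/-/D → run D
t=12: L0/L1/L2 = -/-/D → run D
t=13: (idle)

completion order = E, D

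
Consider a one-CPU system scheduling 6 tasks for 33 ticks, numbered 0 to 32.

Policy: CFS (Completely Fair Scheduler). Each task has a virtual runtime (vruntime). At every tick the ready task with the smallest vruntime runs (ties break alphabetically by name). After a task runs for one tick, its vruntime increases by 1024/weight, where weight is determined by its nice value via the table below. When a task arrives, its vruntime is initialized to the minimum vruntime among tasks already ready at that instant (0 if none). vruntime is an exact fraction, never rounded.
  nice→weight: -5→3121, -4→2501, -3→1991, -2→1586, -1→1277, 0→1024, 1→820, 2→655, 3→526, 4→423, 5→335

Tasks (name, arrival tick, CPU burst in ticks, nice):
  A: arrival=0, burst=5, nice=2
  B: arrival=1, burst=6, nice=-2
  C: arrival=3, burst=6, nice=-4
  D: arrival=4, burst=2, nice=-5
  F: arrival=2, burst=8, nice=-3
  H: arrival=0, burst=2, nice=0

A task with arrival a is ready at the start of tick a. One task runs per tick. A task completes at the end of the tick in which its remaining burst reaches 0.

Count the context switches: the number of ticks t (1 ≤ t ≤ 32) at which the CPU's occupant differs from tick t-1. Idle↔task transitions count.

context switches = 27

t=0: vr[A=0 H=0] → run A
t=1: vr[A=1024/655 B=0 H=0] → run B
t=2: vr[A=1024/655 B=512/793 F=0 H=0] → run F
t=3: vr[A=1024/655 B=512/793 C=0 F=1024/1991 H=0] → run C
t=4: vr[A=1024/655 B=512/793 C=1024/2501 D=0 F=1024/1991 H=0] → run D
t=5: vr[A=1024/655 B=512/793 C=1024/2501 D=1024/3121 F=1024/1991 H=0] → run H
t=6: vr[A=1024/655 B=512/793 C=1024/2501 D=1024/3121 F=1024/1991 H=1] → run D
t=7: vr[A=1024/655 B=512/793 C=1024/2501 F=1024/1991 H=1] → run C
t=8: vr[A=1024/655 B=512/793 C=2048/2501 F=1024/1991 H=1] → run F
t=9: vr[A=1024/655 B=512/793 C=2048/2501 F=2048/1991 H=1] → run B
t=10: vr[A=1024/655 B=1024/793 C=2048/2501 F=2048/1991 H=1] → run C
t=11: vr[A=1024/655 B=1024/793 C=3072/2501 F=2048/1991 H=1] → run H
t=12: vr[A=1024/655 B=1024/793 C=3072/2501 F=2048/1991] → run F
t=13: vr[A=1024/655 B=1024/793 C=3072/2501 F=3072/1991] → run C
t=14: vr[A=1024/655 B=1024/793 C=4096/2501 F=3072/1991] → run B
t=15: vr[A=1024/655 B=1536/793 C=4096/2501 F=3072/1991] → run F
t=16: vr[A=1024/655 B=1536/793 C=4096/2501 F=4096/1991] → run A
t=17: vr[A=2048/655 B=1536/793 C=4096/2501 F=4096/1991] → run C
t=18: vr[A=2048/655 B=1536/793 C=5120/2501 F=4096/1991] → run B
t=19: vr[A=2048/655 B=2048/793 C=5120/2501 F=4096/1991] → run C
t=20: vr[A=2048/655 B=2048/793 F=4096/1991] → run F
t=21: vr[A=2048/655 B=2048/793 F=5120/1991] → run F
t=22: vr[A=2048/655 B=2048/793 F=6144/1991] → run B
t=23: vr[A=2048/655 B=2560/793 F=6144/1991] → run F
t=24: vr[A=2048/655 B=2560/793 F=7168/1991] → run A
t=25: vr[A=3072/655 B=2560/793 F=7168/1991] → run B
t=26: vr[A=3072/655 F=7168/1991] → run F
t=27: vr[A=3072/655] → run A
t=28: vr[A=4096/655] → run A
t=29: (idle)
t=30: (idle)
t=31: (idle)
t=32: (idle)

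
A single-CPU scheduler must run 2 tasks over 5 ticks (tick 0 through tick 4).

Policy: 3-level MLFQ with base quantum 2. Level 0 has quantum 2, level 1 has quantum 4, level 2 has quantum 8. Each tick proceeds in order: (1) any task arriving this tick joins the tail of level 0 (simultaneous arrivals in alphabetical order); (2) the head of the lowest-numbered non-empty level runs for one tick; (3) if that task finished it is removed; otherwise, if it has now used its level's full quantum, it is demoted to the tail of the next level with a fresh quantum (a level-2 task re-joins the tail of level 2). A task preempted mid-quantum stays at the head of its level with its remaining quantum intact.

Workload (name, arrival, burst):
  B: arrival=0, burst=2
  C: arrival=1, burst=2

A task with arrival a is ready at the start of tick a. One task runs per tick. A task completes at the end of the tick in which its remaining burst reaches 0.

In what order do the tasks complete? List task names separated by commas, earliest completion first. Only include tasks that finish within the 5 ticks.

completion order = B, C

t=0: L0/L1/L2 = B/-/- → run B
t=1: L0/L1/L2 = BC/-/- → run B
t=2: L0/L1/L2 = C/-/- → run C
t=3: L0/L1/L2 = C/-/- → run C
t=4: (idle)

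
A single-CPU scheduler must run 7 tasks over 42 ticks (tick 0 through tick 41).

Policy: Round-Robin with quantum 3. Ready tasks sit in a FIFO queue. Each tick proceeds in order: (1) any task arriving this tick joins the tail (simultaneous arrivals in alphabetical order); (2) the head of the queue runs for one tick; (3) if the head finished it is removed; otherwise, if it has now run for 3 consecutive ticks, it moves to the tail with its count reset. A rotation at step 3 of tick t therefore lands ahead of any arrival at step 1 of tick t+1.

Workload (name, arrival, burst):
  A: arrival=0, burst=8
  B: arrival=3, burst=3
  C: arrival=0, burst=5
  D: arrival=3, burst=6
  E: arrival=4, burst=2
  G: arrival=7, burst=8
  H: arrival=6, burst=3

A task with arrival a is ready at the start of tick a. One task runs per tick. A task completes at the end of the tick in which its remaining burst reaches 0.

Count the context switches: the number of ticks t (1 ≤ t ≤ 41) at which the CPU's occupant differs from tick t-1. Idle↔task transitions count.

context switches = 12

t=0: queue=[A,C] q_used=0 → run A
t=1: queue=[A,C] q_used=1 → run A
t=2: queue=[A,C] q_used=2 → run A
t=3: queue=[C,A,B,D] q_used=0 → run C
t=4: queue=[C,A,B,D,E] q_used=1 → run C
t=5: queue=[C,A,B,D,E] q_used=2 → run C
t=6: queue=[A,B,D,E,C,H] q_used=0 → run A
t=7: queue=[A,B,D,E,C,H,G] q_used=1 → run A
t=8: queue=[A,B,D,E,C,H,G] q_used=2 → run A
t=9: queue=[B,D,E,C,H,G,A] q_used=0 → run B
t=10: queue=[B,D,E,C,H,G,A] q_used=1 → run B
t=11: queue=[B,D,E,C,H,G,A] q_used=2 → run B
t=12: queue=[D,E,C,H,G,A] q_used=0 → run D
t=13: queue=[D,E,C,H,G,A] q_used=1 → run D
t=14: queue=[D,E,C,H,G,A] q_used=2 → run D
t=15: queue=[E,C,H,G,A,D] q_used=0 → run E
t=16: queue=[E,C,H,G,A,D] q_used=1 → run E
t=17: queue=[C,H,G,A,D] q_used=0 → run C
t=18: queue=[C,H,G,A,D] q_used=1 → run C
t=19: queue=[H,G,A,D] q_used=0 → run H
t=20: queue=[H,G,A,D] q_used=1 → run H
t=21: queue=[H,G,A,D] q_used=2 → run H
t=22: queue=[G,A,D] q_used=0 → run G
t=23: queue=[G,A,D] q_used=1 → run G
t=24: queue=[G,A,D] q_used=2 → run G
t=25: queue=[A,D,G] q_used=0 → run A
t=26: queue=[A,D,G] q_used=1 → run A
t=27: queue=[D,G] q_used=0 → run D
t=28: queue=[D,G] q_used=1 → run D
t=29: queue=[D,G] q_used=2 → run D
t=30: queue=[G] q_used=0 → run G
t=31: queue=[G] q_used=1 → run G
t=32: queue=[G] q_used=2 → run G
t=33: queue=[G] q_used=0 → run G
t=34: queue=[G] q_used=1 → run G
t=35: (idle)
t=36: (idle)
t=37: (idle)
t=38: (idle)
t=39: (idle)
t=40: (idle)
t=41: (idle)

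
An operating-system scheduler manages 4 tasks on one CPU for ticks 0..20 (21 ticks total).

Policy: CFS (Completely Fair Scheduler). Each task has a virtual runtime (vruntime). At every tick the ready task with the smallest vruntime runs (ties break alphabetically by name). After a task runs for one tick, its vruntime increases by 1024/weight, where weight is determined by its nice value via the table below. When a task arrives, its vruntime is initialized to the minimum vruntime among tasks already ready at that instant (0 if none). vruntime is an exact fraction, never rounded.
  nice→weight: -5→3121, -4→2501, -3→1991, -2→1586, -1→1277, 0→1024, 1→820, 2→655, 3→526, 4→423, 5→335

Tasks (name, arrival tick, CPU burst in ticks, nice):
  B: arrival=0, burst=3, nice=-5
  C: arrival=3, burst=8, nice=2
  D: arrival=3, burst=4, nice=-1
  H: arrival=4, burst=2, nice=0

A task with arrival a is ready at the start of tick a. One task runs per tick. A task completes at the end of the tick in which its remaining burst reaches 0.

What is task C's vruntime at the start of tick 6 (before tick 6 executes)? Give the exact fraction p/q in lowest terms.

vruntime(C, start of tick 6) = 1024/655

t=0: vr[B=0] → run B
t=1: vr[B=1024/3121] → run B
t=2: vr[B=2048/3121] → run B
t=3: vr[C=0 D=0] → run C
t=4: vr[C=1024/655 D=0 H=0] → run D
t=5: vr[C=1024/655 D=1024/1277 H=0] → run H
t=6: vr[C=1024/655 D=1024/1277 H=1] → run D
t=7: vr[C=1024/655 D=2048/1277 H=1] → run H
t=8: vr[C=1024/655 D=2048/1277] → run C
t=9: vr[C=2048/655 D=2048/1277] → run D
t=10: vr[C=2048/655 D=3072/1277] → run D
t=11: vr[C=2048/655] → run C
t=12: vr[C=3072/655] → run C
t=13: vr[C=4096/655] → run C
t=14: vr[C=1024/131] → run C
t=15: vr[C=6144/655] → run C
t=16: vr[C=7168/655] → run C
t=17: (idle)
t=18: (idle)
t=19: (idle)
t=20: (idle)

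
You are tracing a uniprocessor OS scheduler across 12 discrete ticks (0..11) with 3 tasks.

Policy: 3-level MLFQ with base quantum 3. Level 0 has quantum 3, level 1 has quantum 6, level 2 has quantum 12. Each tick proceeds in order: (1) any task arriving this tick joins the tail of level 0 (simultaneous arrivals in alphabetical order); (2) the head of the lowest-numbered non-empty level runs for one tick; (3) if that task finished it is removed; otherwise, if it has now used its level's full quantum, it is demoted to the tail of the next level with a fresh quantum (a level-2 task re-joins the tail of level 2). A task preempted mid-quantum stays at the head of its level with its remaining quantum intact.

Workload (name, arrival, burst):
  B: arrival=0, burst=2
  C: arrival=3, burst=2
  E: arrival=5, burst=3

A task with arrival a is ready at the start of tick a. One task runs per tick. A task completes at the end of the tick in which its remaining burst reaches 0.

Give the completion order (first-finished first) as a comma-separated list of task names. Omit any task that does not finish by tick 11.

t=0: L0/L1/L2 = B/-/- → run B
t=1: L0/L1/L2 = B/-/- → run B
t=2: (idle)
t=3: L0/L1/L2 = C/-/- → run C
t=4: L0/L1/L2 = C/-/- → run C
t=5: L0/L1/L2 = E/-/- → run E
t=6: L0/L1/L2 = E/-/- → run E
t=7: L0/L1/L2 = E/-/- → run E
t=8: (idle)
t=9: (idle)
t=10: (idle)
t=11: (idle)

completion order = B, C, E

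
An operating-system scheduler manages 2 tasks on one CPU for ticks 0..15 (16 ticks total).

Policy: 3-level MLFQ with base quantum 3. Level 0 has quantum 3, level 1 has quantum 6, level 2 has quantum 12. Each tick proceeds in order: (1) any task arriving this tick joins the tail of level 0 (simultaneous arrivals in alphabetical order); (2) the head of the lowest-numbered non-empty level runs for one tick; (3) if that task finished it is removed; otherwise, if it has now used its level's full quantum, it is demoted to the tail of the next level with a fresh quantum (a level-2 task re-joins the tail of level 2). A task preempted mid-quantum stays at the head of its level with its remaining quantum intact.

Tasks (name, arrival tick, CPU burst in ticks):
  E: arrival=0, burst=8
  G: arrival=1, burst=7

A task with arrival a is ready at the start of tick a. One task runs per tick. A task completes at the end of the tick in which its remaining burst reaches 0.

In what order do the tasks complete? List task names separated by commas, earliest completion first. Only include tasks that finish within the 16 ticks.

t=0: L0/L1/L2 = E/-/- → run E
t=1: L0/L1/L2 = EG/-/- → run E
t=2: L0/L1/L2 = EG/-/- → run E
t=3: L0/L1/L2 = G/E/- → run G
t=4: L0/L1/L2 = G/E/- → run G
t=5: L0/L1/L2 = G/E/- → run G
t=6: L0/L1/L2 = -/EG/- → run E
t=7: L0/L1/L2 = -/EG/- → run E
t=8: L0/L1/L2 = -/EG/- → run E
t=9: L0/L1/L2 = -/EG/- → run E
t=10: L0/L1/L2 = -/EG/- → run E
t=11: L0/L1/L2 = -/G/- → run G
t=12: L0/L1/L2 = -/G/- → run G
t=13: L0/L1/L2 = -/G/- → run G
t=14: L0/L1/L2 = -/G/- → run G
t=15: (idle)

completion order = E, G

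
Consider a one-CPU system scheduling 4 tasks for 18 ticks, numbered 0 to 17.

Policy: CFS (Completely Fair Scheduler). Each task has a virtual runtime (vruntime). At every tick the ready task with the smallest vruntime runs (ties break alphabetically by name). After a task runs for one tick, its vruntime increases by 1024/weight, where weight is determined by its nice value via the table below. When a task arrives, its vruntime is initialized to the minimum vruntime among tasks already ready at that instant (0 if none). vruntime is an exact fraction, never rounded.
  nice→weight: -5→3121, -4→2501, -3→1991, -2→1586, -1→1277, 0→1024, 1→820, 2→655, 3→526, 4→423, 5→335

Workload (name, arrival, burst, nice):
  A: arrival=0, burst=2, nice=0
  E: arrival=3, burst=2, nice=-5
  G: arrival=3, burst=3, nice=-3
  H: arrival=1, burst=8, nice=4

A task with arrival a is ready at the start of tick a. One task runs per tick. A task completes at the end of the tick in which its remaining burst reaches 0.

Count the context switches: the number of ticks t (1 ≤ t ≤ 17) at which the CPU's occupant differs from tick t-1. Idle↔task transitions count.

context switches = 8

t=0: vr[A=0] → run A
t=1: vr[A=1 H=1] → run A
t=2: vr[H=1] → run H
t=3: vr[E=1447/423 G=1447/423 H=1447/423] → run E
t=4: vr[E=4949239/1320183 G=1447/423 H=1447/423] → run G
t=5: vr[E=4949239/1320183 G=3314129/842193 H=1447/423] → run H
t=6: vr[E=4949239/1320183 G=3314129/842193 H=2471/423] → run E
t=7: vr[G=3314129/842193 H=2471/423] → run G
t=8: vr[G=3747281/842193 H=2471/423] → run G
t=9: vr[H=2471/423] → run H
t=10: vr[H=1165/141] → run H
t=11: vr[H=4519/423] → run H
t=12: vr[H=5543/423] → run H
t=13: vr[H=2189/141] → run H
t=14: vr[H=7591/423] → run H
t=15: (idle)
t=16: (idle)
t=17: (idle)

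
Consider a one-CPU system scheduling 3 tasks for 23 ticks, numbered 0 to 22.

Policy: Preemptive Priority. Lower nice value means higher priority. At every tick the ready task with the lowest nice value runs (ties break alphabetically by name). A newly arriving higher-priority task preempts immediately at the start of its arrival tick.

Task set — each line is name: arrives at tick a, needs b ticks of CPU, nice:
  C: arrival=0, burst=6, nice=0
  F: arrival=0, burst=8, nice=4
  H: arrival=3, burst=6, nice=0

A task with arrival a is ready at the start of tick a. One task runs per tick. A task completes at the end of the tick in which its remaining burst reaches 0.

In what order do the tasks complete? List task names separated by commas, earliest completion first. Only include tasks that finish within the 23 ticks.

completion order = C, H, F

t=0: ready={C,F} → run C
t=1: ready={C,F} → run C
t=2: ready={C,F} → run C
t=3: ready={C,F,H} → run C
t=4: ready={C,F,H} → run C
t=5: ready={C,F,H} → run C
t=6: ready={F,H} → run H
t=7: ready={F,H} → run H
t=8: ready={F,H} → run H
t=9: ready={F,H} → run H
t=10: ready={F,H} → run H
t=11: ready={F,H} → run H
t=12: ready={F} → run F
t=13: ready={F} → run F
t=14: ready={F} → run F
t=15: ready={F} → run F
t=16: ready={F} → run F
t=17: ready={F} → run F
t=18: ready={F} → run F
t=19: ready={F} → run F
t=20: (idle)
t=21: (idle)
t=22: (idle)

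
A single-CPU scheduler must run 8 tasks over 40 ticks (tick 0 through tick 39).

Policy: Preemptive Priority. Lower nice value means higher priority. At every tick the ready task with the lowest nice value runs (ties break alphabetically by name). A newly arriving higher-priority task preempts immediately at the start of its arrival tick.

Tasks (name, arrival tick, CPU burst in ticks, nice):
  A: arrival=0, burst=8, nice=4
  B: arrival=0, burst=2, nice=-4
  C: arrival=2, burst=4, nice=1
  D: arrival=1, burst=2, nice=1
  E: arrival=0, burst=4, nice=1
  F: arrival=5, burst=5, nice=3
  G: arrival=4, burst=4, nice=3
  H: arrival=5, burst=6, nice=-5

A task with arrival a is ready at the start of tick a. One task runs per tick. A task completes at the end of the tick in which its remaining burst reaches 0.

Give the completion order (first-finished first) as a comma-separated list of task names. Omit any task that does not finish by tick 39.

t=0: ready={A,B,E} → run B
t=1: ready={A,B,D,E} → run B
t=2: ready={A,C,D,E} → run C
t=3: ready={A,C,D,E} → run C
t=4: ready={A,C,D,E,G} → run C
t=5: ready={A,C,D,E,F,G,H} → run H
t=6: ready={A,C,D,E,F,G,H} → run H
t=7: ready={A,C,D,E,F,G,H} → run H
t=8: ready={A,C,D,E,F,G,H} → run H
t=9: ready={A,C,D,E,F,G,H} → run H
t=10: ready={A,C,D,E,F,G,H} → run H
t=11: ready={A,C,D,E,F,G} → run C
t=12: ready={A,D,E,F,G} → run D
t=13: ready={A,D,E,F,G} → run D
t=14: ready={A,E,F,G} → run E
t=15: ready={A,E,F,G} → run E
t=16: ready={A,E,F,G} → run E
t=17: ready={A,E,F,G} → run E
t=18: ready={A,F,G} → run F
t=19: ready={A,F,G} → run F
t=20: ready={A,F,G} → run F
t=21: ready={A,F,G} → run F
t=22: ready={A,F,G} → run F
t=23: ready={A,G} → run G
t=24: ready={A,G} → run G
t=25: ready={A,G} → run G
t=26: ready={A,G} → run G
t=27: ready={A} → run A
t=28: ready={A} → run A
t=29: ready={A} → run A
t=30: ready={A} → run A
t=31: ready={A} → run A
t=32: ready={A} → run A
t=33: ready={A} → run A
t=34: ready={A} → run A
t=35: (idle)
t=36: (idle)
t=37: (idle)
t=38: (idle)
t=39: (idle)

completion order = B, H, C, D, E, F, G, A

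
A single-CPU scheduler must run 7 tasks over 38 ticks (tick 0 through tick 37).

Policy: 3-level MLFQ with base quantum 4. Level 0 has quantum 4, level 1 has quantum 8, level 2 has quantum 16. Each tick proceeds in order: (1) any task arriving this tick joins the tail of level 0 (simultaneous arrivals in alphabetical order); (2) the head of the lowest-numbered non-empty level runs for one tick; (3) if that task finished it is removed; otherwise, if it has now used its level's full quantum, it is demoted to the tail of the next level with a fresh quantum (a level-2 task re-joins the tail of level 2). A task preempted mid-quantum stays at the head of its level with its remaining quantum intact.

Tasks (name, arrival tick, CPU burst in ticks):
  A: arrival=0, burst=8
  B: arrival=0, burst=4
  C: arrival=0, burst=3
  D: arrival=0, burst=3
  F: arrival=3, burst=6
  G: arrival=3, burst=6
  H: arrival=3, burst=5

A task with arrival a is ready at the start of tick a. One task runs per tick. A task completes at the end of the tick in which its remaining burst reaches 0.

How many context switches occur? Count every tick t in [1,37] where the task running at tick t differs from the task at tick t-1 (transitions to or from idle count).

t=0: L0/L1/L2 = ABCD/-/- → run A
t=1: L0/L1/L2 = ABCD/-/- → run A
t=2: L0/L1/L2 = ABCD/-/- → run A
t=3: L0/L1/L2 = ABCDFGH/-/- → run A
t=4: L0/L1/L2 = BCDFGH/A/- → run B
t=5: L0/L1/L2 = BCDFGH/A/- → run B
t=6: L0/L1/L2 = BCDFGH/A/- → run B
t=7: L0/L1/L2 = BCDFGH/A/- → run B
t=8: L0/L1/L2 = CDFGH/A/- → run C
t=9: L0/L1/L2 = CDFGH/A/- → run C
t=10: L0/L1/L2 = CDFGH/A/- → run C
t=11: L0/L1/L2 = DFGH/A/- → run D
t=12: L0/L1/L2 = DFGH/A/- → run D
t=13: L0/L1/L2 = DFGH/A/- → run D
t=14: L0/L1/L2 = FGH/A/- → run F
t=15: L0/L1/L2 = FGH/A/- → run F
t=16: L0/L1/L2 = FGH/A/- → run F
t=17: L0/L1/L2 = FGH/A/- → run F
t=18: L0/L1/L2 = GH/AF/- → run G
t=19: L0/L1/L2 = GH/AF/- → run G
t=20: L0/L1/L2 = GH/AF/- → run G
t=21: L0/L1/L2 = GH/AF/- → run G
t=22: L0/L1/L2 = H/AFG/- → run H
t=23: L0/L1/L2 = H/AFG/- → run H
t=24: L0/L1/L2 = H/AFG/- → run H
t=25: L0/L1/L2 = H/AFG/- → run H
t=26: L0/L1/L2 = -/AFGH/- → run A
t=27: L0/L1/L2 = -/AFGH/- → run A
t=28: L0/L1/L2 = -/AFGH/- → run A
t=29: L0/L1/L2 = -/AFGH/- → run A
t=30: L0/L1/L2 = -/FGH/- → run F
t=31: L0/L1/L2 = -/FGH/- → run F
t=32: L0/L1/L2 = -/GH/- → run G
t=33: L0/L1/L2 = -/GH/- → run G
t=34: L0/L1/L2 = -/H/- → run H
t=35: (idle)
t=36: (idle)
t=37: (idle)

context switches = 11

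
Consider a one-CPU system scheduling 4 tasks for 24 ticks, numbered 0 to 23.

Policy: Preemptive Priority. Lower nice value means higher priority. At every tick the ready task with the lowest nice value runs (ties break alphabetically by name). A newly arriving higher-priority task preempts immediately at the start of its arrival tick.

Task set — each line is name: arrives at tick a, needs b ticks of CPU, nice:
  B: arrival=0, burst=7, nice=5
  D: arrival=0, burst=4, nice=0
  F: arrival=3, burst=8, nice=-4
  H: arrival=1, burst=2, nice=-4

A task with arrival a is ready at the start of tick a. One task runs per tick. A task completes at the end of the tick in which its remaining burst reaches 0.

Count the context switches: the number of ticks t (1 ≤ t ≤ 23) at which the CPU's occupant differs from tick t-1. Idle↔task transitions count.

context switches = 5

t=0: ready={B,D} → run D
t=1: ready={B,D,H} → run H
t=2: ready={B,D,H} → run H
t=3: ready={B,D,F} → run F
t=4: ready={B,D,F} → run F
t=5: ready={B,D,F} → run F
t=6: ready={B,D,F} → run F
t=7: ready={B,D,F} → run F
t=8: ready={B,D,F} → run F
t=9: ready={B,D,F} → run F
t=10: ready={B,D,F} → run F
t=11: ready={B,D} → run D
t=12: ready={B,D} → run D
t=13: ready={B,D} → run D
t=14: ready={B} → run B
t=15: ready={B} → run B
t=16: ready={B} → run B
t=17: ready={B} → run B
t=18: ready={B} → run B
t=19: ready={B} → run B
t=20: ready={B} → run B
t=21: (idle)
t=22: (idle)
t=23: (idle)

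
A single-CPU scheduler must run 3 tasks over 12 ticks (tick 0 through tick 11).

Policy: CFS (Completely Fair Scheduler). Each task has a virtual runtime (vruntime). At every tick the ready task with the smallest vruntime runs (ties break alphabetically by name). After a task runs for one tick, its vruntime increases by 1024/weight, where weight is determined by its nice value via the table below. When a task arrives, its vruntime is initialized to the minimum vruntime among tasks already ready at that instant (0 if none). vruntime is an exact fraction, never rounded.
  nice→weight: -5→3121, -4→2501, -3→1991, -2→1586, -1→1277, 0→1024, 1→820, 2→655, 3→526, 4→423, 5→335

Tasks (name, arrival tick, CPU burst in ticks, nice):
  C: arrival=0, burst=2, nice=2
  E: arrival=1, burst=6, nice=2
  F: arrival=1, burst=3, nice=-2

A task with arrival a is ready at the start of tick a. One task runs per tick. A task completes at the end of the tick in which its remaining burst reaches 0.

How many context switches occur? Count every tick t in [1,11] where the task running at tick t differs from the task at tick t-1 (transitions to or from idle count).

context switches = 4

t=0: vr[C=0] → run C
t=1: vr[C=1024/655 E=1024/655 F=1024/655] → run C
t=2: vr[E=1024/655 F=1024/655] → run E
t=3: vr[E=2048/655 F=1024/655] → run F
t=4: vr[E=2048/655 F=1147392/519415] → run F
t=5: vr[E=2048/655 F=1482752/519415] → run F
t=6: vr[E=2048/655] → run E
t=7: vr[E=3072/655] → run E
t=8: vr[E=4096/655] → run E
t=9: vr[E=1024/131] → run E
t=10: vr[E=6144/655] → run E
t=11: (idle)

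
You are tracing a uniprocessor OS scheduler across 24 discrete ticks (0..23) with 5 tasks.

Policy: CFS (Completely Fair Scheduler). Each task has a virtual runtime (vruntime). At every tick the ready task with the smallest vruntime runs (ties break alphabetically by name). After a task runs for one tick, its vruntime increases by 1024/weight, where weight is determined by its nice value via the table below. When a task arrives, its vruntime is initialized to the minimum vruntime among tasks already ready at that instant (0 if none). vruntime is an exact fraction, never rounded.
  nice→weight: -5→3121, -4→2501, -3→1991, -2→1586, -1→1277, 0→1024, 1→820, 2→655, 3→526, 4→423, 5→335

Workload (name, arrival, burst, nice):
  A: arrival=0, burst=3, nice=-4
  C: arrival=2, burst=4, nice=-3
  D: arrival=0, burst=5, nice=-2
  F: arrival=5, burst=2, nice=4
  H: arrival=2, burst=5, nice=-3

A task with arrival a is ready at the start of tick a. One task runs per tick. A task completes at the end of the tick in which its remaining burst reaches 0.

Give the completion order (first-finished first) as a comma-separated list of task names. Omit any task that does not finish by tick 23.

completion order = A, C, H, D, F

t=0: vr[A=0 D=0] → run A
t=1: vr[A=1024/2501 D=0] → run D
t=2: vr[A=1024/2501 C=1024/2501 D=512/793 H=1024/2501] → run A
t=3: vr[A=2048/2501 C=1024/2501 D=512/793 H=1024/2501] → run C
t=4: vr[A=2048/2501 C=4599808/4979491 D=512/793 H=1024/2501] → run H
t=5: vr[A=2048/2501 C=4599808/4979491 D=512/793 F=512/793 H=4599808/4979491] → run D
t=6: vr[A=2048/2501 C=4599808/4979491 D=1024/793 F=512/793 H=4599808/4979491] → run F
t=7: vr[A=2048/2501 C=4599808/4979491 D=1024/793 F=1028608/335439 H=4599808/4979491] → run A
t=8: vr[C=4599808/4979491 D=1024/793 F=1028608/335439 H=4599808/4979491] → run C
t=9: vr[C=7160832/4979491 D=1024/793 F=1028608/335439 H=4599808/4979491] → run H
t=10: vr[C=7160832/4979491 D=1024/793 F=1028608/335439 H=7160832/4979491] → run D
t=11: vr[C=7160832/4979491 D=1536/793 F=1028608/335439 H=7160832/4979491] → run C
t=12: vr[C=9721856/4979491 D=1536/793 F=1028608/335439 H=7160832/4979491] → run H
t=13: vr[C=9721856/4979491 D=1536/793 F=1028608/335439 H=9721856/4979491] → run D
t=14: vr[C=9721856/4979491 D=2048/793 F=1028608/335439 H=9721856/4979491] → run C
t=15: vr[D=2048/793 F=1028608/335439 H=9721856/4979491] → run H
t=16: vr[D=2048/793 F=1028608/335439 H=12282880/4979491] → run H
t=17: vr[D=2048/793 F=1028608/335439] → run D
t=18: vr[F=1028608/335439] → run F
t=19: (idle)
t=20: (idle)
t=21: (idle)
t=22: (idle)
t=23: (idle)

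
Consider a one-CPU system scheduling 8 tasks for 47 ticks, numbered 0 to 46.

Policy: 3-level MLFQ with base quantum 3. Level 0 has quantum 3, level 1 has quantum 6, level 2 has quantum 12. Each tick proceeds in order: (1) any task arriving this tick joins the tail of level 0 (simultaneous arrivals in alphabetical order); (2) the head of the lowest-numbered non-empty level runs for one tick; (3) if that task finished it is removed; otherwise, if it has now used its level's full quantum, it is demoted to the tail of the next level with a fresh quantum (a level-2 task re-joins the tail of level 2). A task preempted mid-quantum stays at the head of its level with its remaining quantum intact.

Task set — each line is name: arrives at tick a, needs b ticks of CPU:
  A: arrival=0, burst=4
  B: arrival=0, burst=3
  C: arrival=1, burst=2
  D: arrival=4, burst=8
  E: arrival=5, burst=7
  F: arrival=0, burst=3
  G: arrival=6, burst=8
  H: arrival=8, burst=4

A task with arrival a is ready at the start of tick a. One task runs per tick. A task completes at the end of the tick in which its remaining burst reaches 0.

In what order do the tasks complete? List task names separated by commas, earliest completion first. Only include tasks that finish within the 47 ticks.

t=0: L0/L1/L2 = ABF/-/- → run A
t=1: L0/L1/L2 = ABFC/-/- → run A
t=2: L0/L1/L2 = ABFC/-/- → run A
t=3: L0/L1/L2 = BFC/A/- → run B
t=4: L0/L1/L2 = BFCD/A/- → run B
t=5: L0/L1/L2 = BFCDE/A/- → run B
t=6: L0/L1/L2 = FCDEG/A/- → run F
t=7: L0/L1/L2 = FCDEG/A/- → run F
t=8: L0/L1/L2 = FCDEGH/A/- → run F
t=9: L0/L1/L2 = CDEGH/A/- → run C
t=10: L0/L1/L2 = CDEGH/A/- → run C
t=11: L0/L1/L2 = DEGH/A/- → run D
t=12: L0/L1/L2 = DEGH/A/- → run D
t=13: L0/L1/L2 = DEGH/A/- → run D
t=14: L0/L1/L2 = EGH/AD/- → run E
t=15: L0/L1/L2 = EGH/AD/- → run E
t=16: L0/L1/L2 = EGH/AD/- → run E
t=17: L0/L1/L2 = GH/ADE/- → run G
t=18: L0/L1/L2 = GH/ADE/- → run G
t=19: L0/L1/L2 = GH/ADE/- → run G
t=20: L0/L1/L2 = H/ADEG/- → run H
t=21: L0/L1/L2 = H/ADEG/- → run H
t=22: L0/L1/L2 = H/ADEG/- → run H
t=23: L0/L1/L2 = -/ADEGH/- → run A
t=24: L0/L1/L2 = -/DEGH/- → run D
t=25: L0/L1/L2 = -/DEGH/- → run D
t=26: L0/L1/L2 = -/DEGH/- → run D
t=27: L0/L1/L2 = -/DEGH/- → run D
t=28: L0/L1/L2 = -/DEGH/- → run D
t=29: L0/L1/L2 = -/EGH/- → run E
t=30: L0/L1/L2 = -/EGH/- → run E
t=31: L0/L1/L2 = -/EGH/- → run E
t=32: L0/L1/L2 = -/EGH/- → run E
t=33: L0/L1/L2 = -/GH/- → run G
t=34: L0/L1/L2 = -/GH/- → run G
t=35: L0/L1/L2 = -/GH/- → run G
t=36: L0/L1/L2 = -/GH/- → run G
t=37: L0/L1/L2 = -/GH/- → run G
t=38: L0/L1/L2 = -/H/- → run H
t=39: (idle)
t=40: (idle)
t=41: (idle)
t=42: (idle)
t=43: (idle)
t=44: (idle)
t=45: (idle)
t=46: (idle)

completion order = B, F, C, A, D, E, G, H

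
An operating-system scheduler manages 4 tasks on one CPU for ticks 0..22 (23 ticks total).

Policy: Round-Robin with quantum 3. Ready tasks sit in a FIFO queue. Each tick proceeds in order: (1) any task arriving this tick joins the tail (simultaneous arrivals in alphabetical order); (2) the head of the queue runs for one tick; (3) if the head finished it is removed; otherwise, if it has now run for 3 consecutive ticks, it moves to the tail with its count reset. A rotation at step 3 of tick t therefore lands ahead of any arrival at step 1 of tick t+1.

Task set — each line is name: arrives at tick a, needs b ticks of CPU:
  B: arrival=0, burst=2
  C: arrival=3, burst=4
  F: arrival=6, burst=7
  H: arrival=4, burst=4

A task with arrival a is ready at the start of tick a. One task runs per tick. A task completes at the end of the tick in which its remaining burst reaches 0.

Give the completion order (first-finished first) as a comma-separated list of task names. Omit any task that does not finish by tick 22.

t=0: queue=[B] q_used=0 → run B
t=1: queue=[B] q_used=1 → run B
t=2: (idle)
t=3: queue=[C] q_used=0 → run C
t=4: queue=[C,H] q_used=1 → run C
t=5: queue=[C,H] q_used=2 → run C
t=6: queue=[H,C,F] q_used=0 → run H
t=7: queue=[H,C,F] q_used=1 → run H
t=8: queue=[H,C,F] q_used=2 → run H
t=9: queue=[C,F,H] q_used=0 → run C
t=10: queue=[F,H] q_used=0 → run F
t=11: queue=[F,H] q_used=1 → run F
t=12: queue=[F,H] q_used=2 → run F
t=13: queue=[H,F] q_used=0 → run H
t=14: queue=[F] q_used=0 → run F
t=15: queue=[F] q_used=1 → run F
t=16: queue=[F] q_used=2 → run F
t=17: queue=[F] q_used=0 → run F
t=18: (idle)
t=19: (idle)
t=20: (idle)
t=21: (idle)
t=22: (idle)

completion order = B, C, H, F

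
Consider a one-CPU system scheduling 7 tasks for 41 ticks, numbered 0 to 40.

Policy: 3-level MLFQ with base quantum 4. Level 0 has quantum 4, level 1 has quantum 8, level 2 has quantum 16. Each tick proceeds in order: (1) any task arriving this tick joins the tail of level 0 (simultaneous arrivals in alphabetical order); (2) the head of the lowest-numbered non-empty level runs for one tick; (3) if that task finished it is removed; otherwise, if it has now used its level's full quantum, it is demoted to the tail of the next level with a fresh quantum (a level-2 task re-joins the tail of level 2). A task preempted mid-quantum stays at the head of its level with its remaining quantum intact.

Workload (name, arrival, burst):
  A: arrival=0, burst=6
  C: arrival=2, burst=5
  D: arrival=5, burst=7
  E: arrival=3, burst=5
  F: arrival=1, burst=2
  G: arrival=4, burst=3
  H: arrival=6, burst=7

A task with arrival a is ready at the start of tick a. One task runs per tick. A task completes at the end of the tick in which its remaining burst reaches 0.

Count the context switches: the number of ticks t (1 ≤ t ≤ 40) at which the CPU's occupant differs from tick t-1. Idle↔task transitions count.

context switches = 12

t=0: L0/L1/L2 = A/-/- → run A
t=1: L0/L1/L2 = AF/-/- → run A
t=2: L0/L1/L2 = AFC/-/- → run A
t=3: L0/L1/L2 = AFCE/-/- → run A
t=4: L0/L1/L2 = FCEG/A/- → run F
t=5: L0/L1/L2 = FCEGD/A/- → run F
t=6: L0/L1/L2 = CEGDH/A/- → run C
t=7: L0/L1/L2 = CEGDH/A/- → run C
t=8: L0/L1/L2 = CEGDH/A/- → run C
t=9: L0/L1/L2 = CEGDH/A/- → run C
t=10: L0/L1/L2 = EGDH/AC/- → run E
t=11: L0/L1/L2 = EGDH/AC/- → run E
t=12: L0/L1/L2 = EGDH/AC/- → run E
t=13: L0/L1/L2 = EGDH/AC/- → run E
t=14: L0/L1/L2 = GDH/ACE/- → run G
t=15: L0/L1/L2 = GDH/ACE/- → run G
t=16: L0/L1/L2 = GDH/ACE/- → run G
t=17: L0/L1/L2 = DH/ACE/- → run D
t=18: L0/L1/L2 = DH/ACE/- → run D
t=19: L0/L1/L2 = DH/ACE/- → run D
t=20: L0/L1/L2 = DH/ACE/- → run D
t=21: L0/L1/L2 = H/ACED/- → run H
t=22: L0/L1/L2 = H/ACED/- → run H
t=23: L0/L1/L2 = H/ACED/- → run H
t=24: L0/L1/L2 = H/ACED/- → run H
t=25: L0/L1/L2 = -/ACEDH/- → run A
t=26: L0/L1/L2 = -/ACEDH/- → run A
t=27: L0/L1/L2 = -/CEDH/- → run C
t=28: L0/L1/L2 = -/EDH/- → run E
t=29: L0/L1/L2 = -/DH/- → run D
t=30: L0/L1/L2 = -/DH/- → run D
t=31: L0/L1/L2 = -/DH/- → run D
t=32: L0/L1/L2 = -/H/- → run H
t=33: L0/L1/L2 = -/H/- → run H
t=34: L0/L1/L2 = -/H/- → run H
t=35: (idle)
t=36: (idle)
t=37: (idle)
t=38: (idle)
t=39: (idle)
t=40: (idle)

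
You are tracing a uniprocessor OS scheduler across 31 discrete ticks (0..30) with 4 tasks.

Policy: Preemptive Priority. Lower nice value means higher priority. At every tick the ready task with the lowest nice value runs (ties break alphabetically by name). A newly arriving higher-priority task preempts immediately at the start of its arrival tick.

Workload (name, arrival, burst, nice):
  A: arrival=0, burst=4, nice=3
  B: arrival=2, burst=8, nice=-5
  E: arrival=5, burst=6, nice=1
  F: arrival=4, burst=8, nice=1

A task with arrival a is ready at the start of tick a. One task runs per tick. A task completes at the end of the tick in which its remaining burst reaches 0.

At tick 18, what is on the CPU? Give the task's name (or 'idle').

running at tick 18 = F

t=0: ready={A} → run A
t=1: ready={A} → run A
t=2: ready={A,B} → run B
t=3: ready={A,B} → run B
t=4: ready={A,B,F} → run B
t=5: ready={A,B,E,F} → run B
t=6: ready={A,B,E,F} → run B
t=7: ready={A,B,E,F} → run B
t=8: ready={A,B,E,F} → run B
t=9: ready={A,B,E,F} → run B
t=10: ready={A,E,F} → run E
t=11: ready={A,E,F} → run E
t=12: ready={A,E,F} → run E
t=13: ready={A,E,F} → run E
t=14: ready={A,E,F} → run E
t=15: ready={A,E,F} → run E
t=16: ready={A,F} → run F
t=17: ready={A,F} → run F
t=18: ready={A,F} → run F
t=19: ready={A,F} → run F
t=20: ready={A,F} → run F
t=21: ready={A,F} → run F
t=22: ready={A,F} → run F
t=23: ready={A,F} → run F
t=24: ready={A} → run A
t=25: ready={A} → run A
t=26: (idle)
t=27: (idle)
t=28: (idle)
t=29: (idle)
t=30: (idle)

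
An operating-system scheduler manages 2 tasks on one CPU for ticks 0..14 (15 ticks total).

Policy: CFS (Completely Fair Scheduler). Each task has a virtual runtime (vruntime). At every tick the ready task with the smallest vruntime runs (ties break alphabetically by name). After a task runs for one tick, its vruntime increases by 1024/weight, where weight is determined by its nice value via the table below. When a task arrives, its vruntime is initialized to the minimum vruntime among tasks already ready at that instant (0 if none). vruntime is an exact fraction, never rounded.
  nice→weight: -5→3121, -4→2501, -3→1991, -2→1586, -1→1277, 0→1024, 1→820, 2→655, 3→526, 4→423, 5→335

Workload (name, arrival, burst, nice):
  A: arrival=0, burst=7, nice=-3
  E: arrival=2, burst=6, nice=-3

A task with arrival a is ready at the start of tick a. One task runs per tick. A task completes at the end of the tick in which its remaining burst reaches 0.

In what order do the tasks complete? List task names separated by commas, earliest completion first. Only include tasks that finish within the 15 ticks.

t=0: vr[A=0] → run A
t=1: vr[A=1024/1991] → run A
t=2: vr[A=2048/1991 E=2048/1991] → run A
t=3: vr[A=3072/1991 E=2048/1991] → run E
t=4: vr[A=3072/1991 E=3072/1991] → run A
t=5: vr[A=4096/1991 E=3072/1991] → run E
t=6: vr[A=4096/1991 E=4096/1991] → run A
t=7: vr[A=5120/1991 E=4096/1991] → run E
t=8: vr[A=5120/1991 E=5120/1991] → run A
t=9: vr[A=6144/1991 E=5120/1991] → run E
t=10: vr[A=6144/1991 E=6144/1991] → run A
t=11: vr[E=6144/1991] → run E
t=12: vr[E=7168/1991] → run E
t=13: (idle)
t=14: (idle)

completion order = A, E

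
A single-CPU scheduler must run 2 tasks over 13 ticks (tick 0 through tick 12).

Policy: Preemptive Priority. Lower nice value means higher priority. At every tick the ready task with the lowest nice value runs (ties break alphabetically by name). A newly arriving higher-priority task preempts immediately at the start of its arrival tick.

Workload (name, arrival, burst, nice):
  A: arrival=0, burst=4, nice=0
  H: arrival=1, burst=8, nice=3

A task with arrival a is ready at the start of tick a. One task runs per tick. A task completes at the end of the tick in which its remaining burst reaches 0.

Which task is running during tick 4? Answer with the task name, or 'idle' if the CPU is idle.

t=0: ready={A} → run A
t=1: ready={A,H} → run A
t=2: ready={A,H} → run A
t=3: ready={A,H} → run A
t=4: ready={H} → run H
t=5: ready={H} → run H
t=6: ready={H} → run H
t=7: ready={H} → run H
t=8: ready={H} → run H
t=9: ready={H} → run H
t=10: ready={H} → run H
t=11: ready={H} → run H
t=12: (idle)

running at tick 4 = H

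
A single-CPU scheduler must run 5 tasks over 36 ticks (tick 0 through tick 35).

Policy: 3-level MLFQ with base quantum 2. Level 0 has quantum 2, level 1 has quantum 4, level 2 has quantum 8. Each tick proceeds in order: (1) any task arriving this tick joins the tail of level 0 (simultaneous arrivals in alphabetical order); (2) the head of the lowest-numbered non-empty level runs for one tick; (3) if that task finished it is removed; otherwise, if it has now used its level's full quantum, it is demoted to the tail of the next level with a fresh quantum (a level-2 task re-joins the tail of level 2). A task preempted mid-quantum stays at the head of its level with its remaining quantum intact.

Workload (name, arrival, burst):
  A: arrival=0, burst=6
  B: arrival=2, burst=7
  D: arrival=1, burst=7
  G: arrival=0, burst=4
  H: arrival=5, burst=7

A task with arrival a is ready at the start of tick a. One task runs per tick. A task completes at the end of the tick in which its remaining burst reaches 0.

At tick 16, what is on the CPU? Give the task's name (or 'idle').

t=0: L0/L1/L2 = AG/-/- → run A
t=1: L0/L1/L2 = AGD/-/- → run A
t=2: L0/L1/L2 = GDB/A/- → run G
t=3: L0/L1/L2 = GDB/A/- → run G
t=4: L0/L1/L2 = DB/AG/- → run D
t=5: L0/L1/L2 = DBH/AG/- → run D
t=6: L0/L1/L2 = BH/AGD/- → run B
t=7: L0/L1/L2 = BH/AGD/- → run B
t=8: L0/L1/L2 = H/AGDB/- → run H
t=9: L0/L1/L2 = H/AGDB/- → run H
t=10: L0/L1/L2 = -/AGDBH/- → run A
t=11: L0/L1/L2 = -/AGDBH/- → run A
t=12: L0/L1/L2 = -/AGDBH/- → run A
t=13: L0/L1/L2 = -/AGDBH/- → run A
t=14: L0/L1/L2 = -/GDBH/- → run G
t=15: L0/L1/L2 = -/GDBH/- → run G
t=16: L0/L1/L2 = -/DBH/- → run D
t=17: L0/L1/L2 = -/DBH/- → run D
t=18: L0/L1/L2 = -/DBH/- → run D
t=19: L0/L1/L2 = -/DBH/- → run D
t=20: L0/L1/L2 = -/BH/D → run B
t=21: L0/L1/L2 = -/BH/D → run B
t=22: L0/L1/L2 = -/BH/D → run B
t=23: L0/L1/L2 = -/BH/D → run B
t=24: L0/L1/L2 = -/H/DB → run H
t=25: L0/L1/L2 = -/H/DB → run H
t=26: L0/L1/L2 = -/H/DB → run H
t=27: L0/L1/L2 = -/H/DB → run H
t=28: L0/L1/L2 = -/-/DBH → run D
t=29: L0/L1/L2 = -/-/BH → run B
t=30: L0/L1/L2 = -/-/H → run H
t=31: (idle)
t=32: (idle)
t=33: (idle)
t=34: (idle)
t=35: (idle)

running at tick 16 = D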